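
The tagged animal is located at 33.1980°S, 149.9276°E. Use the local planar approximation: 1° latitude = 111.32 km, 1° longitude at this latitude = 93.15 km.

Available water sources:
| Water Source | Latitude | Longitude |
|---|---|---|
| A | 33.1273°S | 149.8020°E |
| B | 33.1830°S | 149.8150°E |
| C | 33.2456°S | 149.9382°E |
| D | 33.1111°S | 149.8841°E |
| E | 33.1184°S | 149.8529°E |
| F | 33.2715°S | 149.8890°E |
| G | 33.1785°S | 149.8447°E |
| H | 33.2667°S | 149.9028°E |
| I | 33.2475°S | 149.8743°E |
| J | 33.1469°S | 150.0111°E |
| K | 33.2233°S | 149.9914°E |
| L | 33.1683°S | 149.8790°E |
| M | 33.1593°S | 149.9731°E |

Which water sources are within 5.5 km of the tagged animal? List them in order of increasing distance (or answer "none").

C

Distances from 33.1980°S, 149.9276°E:
A: √((0.0707·111.32)² + (-0.1256·93.15)²) = √(61.942000 + 136.881576) = 14.1005 km
B: √((0.0150·111.32)² + (-0.1126·93.15)²) = √(2.788232 + 110.012618) = 10.6208 km
C: √((-0.0476·111.32)² + (0.0106·93.15)²) = √(28.077621 + 0.974939) = 5.3900 km
D: √((0.0869·111.32)² + (-0.0435·93.15)²) = √(93.580626 + 16.418907) = 10.4881 km
E: √((0.0796·111.32)² + (-0.0747·93.15)²) = √(78.518597 + 48.418008) = 11.2666 km
F: √((-0.0735·111.32)² + (-0.0386·93.15)²) = √(66.945451 + 12.928267) = 8.9372 km
G: √((0.0195·111.32)² + (-0.0829·93.15)²) = √(4.712112 + 59.631369) = 8.0214 km
H: √((-0.0687·111.32)² + (-0.0248·93.15)²) = √(58.487071 + 5.336654) = 7.9890 km
I: √((-0.0495·111.32)² + (-0.0533·93.15)²) = √(30.363847 + 24.650182) = 7.4171 km
J: √((0.0511·111.32)² + (0.0835·93.15)²) = √(32.358486 + 60.497673) = 9.6362 km
K: √((-0.0253·111.32)² + (0.0638·93.15)²) = √(7.932086 + 35.318892) = 6.5765 km
L: √((0.0297·111.32)² + (-0.0486·93.15)²) = √(10.930985 + 20.494544) = 5.6058 km
M: √((0.0387·111.32)² + (0.0455·93.15)²) = √(18.559588 + 17.963399) = 6.0434 km
Threshold 5.5 km: C (5.3900 km) is within range.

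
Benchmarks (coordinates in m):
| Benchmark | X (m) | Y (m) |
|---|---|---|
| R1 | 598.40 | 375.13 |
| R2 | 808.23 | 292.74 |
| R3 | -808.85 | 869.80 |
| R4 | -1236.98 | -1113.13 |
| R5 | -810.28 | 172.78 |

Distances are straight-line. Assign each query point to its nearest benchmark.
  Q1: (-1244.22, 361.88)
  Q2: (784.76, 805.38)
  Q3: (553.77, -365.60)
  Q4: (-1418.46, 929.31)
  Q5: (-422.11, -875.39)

Q1→R5; Q2→R1; Q3→R2; Q4→R3; Q5→R4

Q1 at (-1244.22, 361.88):
  R1: 1842.67 m
  R2: 2053.61 m
  R3: 668.98 m
  R4: 1475.03 m
  R5: 473.35 m
  → nearest: R5 (473.35 m)
Q2 at (784.76, 805.38):
  R1: 468.88 m
  R2: 513.18 m
  R3: 1594.91 m
  R4: 2787.13 m
  R5: 1715.91 m
  → nearest: R1 (468.88 m)
Q3 at (553.77, -365.60):
  R1: 742.07 m
  R2: 705.81 m
  R3: 1839.28 m
  R4: 1940.51 m
  R5: 1466.45 m
  → nearest: R2 (705.81 m)
Q4 at (-1418.46, 929.31):
  R1: 2091.61 m
  R2: 2315.90 m
  R3: 612.51 m
  R4: 2050.49 m
  R5: 970.68 m
  → nearest: R3 (612.51 m)
Q5 at (-422.11, -875.39):
  R1: 1614.08 m
  R2: 1696.54 m
  R3: 1787.53 m
  R4: 848.84 m
  R5: 1117.74 m
  → nearest: R4 (848.84 m)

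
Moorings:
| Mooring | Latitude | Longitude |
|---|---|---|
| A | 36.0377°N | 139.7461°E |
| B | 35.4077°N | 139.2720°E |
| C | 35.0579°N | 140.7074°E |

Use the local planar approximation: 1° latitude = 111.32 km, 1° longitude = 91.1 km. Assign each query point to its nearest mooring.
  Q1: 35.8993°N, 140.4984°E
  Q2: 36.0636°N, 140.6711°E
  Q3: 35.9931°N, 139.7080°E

Q1→A; Q2→A; Q3→A

Q1 at 35.8993°N, 140.4984°E:
  A: √((0.1384·111.32)² + (-0.7523·91.1)²) = √(237.366035 + 4696.981802) = 70.2449 km
  B: √((-0.4916·111.32)² + (-1.2264·91.1)²) = √(2994.815993 + 12482.484563) = 124.4078 km
  C: √((-0.8414·111.32)² + (0.2090·91.1)²) = √(8773.066285 + 362.517792) = 95.5802 km
  → nearest: A (70.2449 km)
Q2 at 36.0636°N, 140.6711°E:
  A: √((-0.0259·111.32)² + (-0.9250·91.1)²) = √(8.312773 + 7101.011556) = 84.3168 km
  B: √((-0.6559·111.32)² + (-1.3991·91.1)²) = √(5331.159267 + 16245.544313) = 146.8901 km
  C: √((-1.0057·111.32)² + (0.0363·91.1)²) = √(12533.815444 + 10.935786) = 112.0034 km
  → nearest: A (84.3168 km)
Q3 at 35.9931°N, 139.7080°E:
  A: √((0.0446·111.32)² + (0.0381·91.1)²) = √(24.649954 + 12.047216) = 6.0578 km
  B: √((-0.5854·111.32)² + (-0.4360·91.1)²) = √(4246.702438 + 1577.646624) = 76.3174 km
  C: √((-0.9352·111.32)² + (0.9994·91.1)²) = √(10838.155847 + 8289.253936) = 138.3019 km
  → nearest: A (6.0578 km)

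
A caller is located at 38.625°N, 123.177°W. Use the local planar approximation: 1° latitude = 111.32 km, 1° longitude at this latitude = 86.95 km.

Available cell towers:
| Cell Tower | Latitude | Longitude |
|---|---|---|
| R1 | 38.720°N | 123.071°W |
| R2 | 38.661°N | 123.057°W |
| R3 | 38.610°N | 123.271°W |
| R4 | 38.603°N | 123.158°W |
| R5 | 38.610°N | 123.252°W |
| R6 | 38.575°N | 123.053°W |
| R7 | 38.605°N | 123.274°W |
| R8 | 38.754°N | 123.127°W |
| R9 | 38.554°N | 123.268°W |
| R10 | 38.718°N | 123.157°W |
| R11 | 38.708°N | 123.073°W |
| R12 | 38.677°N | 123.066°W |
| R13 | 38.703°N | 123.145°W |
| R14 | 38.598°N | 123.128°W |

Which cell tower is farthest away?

R8

Distances from 38.625°N, 123.177°W:
R1: 14.028 km
R2: 11.177 km
R3: 8.342 km
R4: 2.954 km
R5: 6.732 km
R6: 12.134 km
R7: 8.723 km
R8: 15.004 km
R9: 11.184 km
R10: 10.498 km
R11: 12.928 km
R12: 11.254 km
R13: 9.118 km
R14: 5.214 km
Maximum: R8 at 15.004 km.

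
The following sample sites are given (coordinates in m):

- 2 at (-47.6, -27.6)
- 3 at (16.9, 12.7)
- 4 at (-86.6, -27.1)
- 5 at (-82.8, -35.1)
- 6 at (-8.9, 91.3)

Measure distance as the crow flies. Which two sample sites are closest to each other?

Pairwise distances:
4–5: 8.9 m
2–5: 36.0 m
2–4: 39.0 m
2–3: 76.1 m
3–6: 82.7 m
3–5: 110.6 m
3–4: 110.9 m
2–6: 125.0 m
4–6: 141.6 m
5–6: 146.4 m
Closest pair: 4–5 at 8.9 m.

4 and 5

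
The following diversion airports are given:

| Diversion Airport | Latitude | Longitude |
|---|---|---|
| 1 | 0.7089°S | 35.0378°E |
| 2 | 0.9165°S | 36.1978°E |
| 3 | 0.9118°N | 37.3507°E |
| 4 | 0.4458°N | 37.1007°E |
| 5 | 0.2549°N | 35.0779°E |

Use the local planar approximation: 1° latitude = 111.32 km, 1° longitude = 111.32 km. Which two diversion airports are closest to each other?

Pairwise distances:
1–2: 131.1829 km
1–3: 314.3913 km
1–4: 263.1697 km
1–5: 107.3830 km
2–3: 240.6124 km
2–4: 181.9355 km
2–5: 180.4055 km
3–4: 58.8688 km
3–5: 263.3639 km
4–5: 226.1786 km
Closest pair: 3–4 at 58.8688 km.

3 and 4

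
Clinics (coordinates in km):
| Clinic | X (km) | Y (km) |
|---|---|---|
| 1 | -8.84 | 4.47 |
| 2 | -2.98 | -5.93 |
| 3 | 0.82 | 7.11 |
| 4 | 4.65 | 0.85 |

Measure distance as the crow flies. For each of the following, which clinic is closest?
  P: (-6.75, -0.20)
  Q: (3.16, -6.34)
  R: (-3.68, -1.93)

P at (-6.75, -0.20):
  1: √((-2.09)² + (4.67)²) = √(4.3681 + 21.8089) = 5.12 km
  2: √((3.77)² + (-5.73)²) = √(14.2129 + 32.8329) = 6.86 km
  3: √((7.57)² + (7.31)²) = √(57.3049 + 53.4361) = 10.52 km
  4: √((11.40)² + (1.05)²) = √(129.9600 + 1.1025) = 11.45 km
  → nearest: 1 (5.12 km)
Q at (3.16, -6.34):
  1: √((-12.00)² + (10.81)²) = √(144.0000 + 116.8561) = 16.15 km
  2: √((-6.14)² + (0.41)²) = √(37.6996 + 0.1681) = 6.15 km
  3: √((-2.34)² + (13.45)²) = √(5.4756 + 180.9025) = 13.65 km
  4: √((1.49)² + (7.19)²) = √(2.2201 + 51.6961) = 7.34 km
  → nearest: 2 (6.15 km)
R at (-3.68, -1.93):
  1: √((-5.16)² + (6.40)²) = √(26.6256 + 40.9600) = 8.22 km
  2: √((0.70)² + (-4.00)²) = √(0.4900 + 16.0000) = 4.06 km
  3: √((4.50)² + (9.04)²) = √(20.2500 + 81.7216) = 10.10 km
  4: √((8.33)² + (2.78)²) = √(69.3889 + 7.7284) = 8.78 km
  → nearest: 2 (4.06 km)

P→1; Q→2; R→2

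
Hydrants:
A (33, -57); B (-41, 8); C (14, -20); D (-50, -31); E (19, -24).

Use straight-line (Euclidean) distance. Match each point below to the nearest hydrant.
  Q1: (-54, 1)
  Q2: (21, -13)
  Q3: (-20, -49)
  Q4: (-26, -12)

Q1→B; Q2→C; Q3→D; Q4→B

Q1 at (-54, 1):
  A: √((87)² + (-58)²) = √(7569.000 + 3364.000) = 104.6
  B: √((13)² + (7)²) = √(169.000 + 49.000) = 14.8
  C: √((68)² + (-21)²) = √(4624.000 + 441.000) = 71.2
  D: √((4)² + (-32)²) = √(16.000 + 1024.000) = 32.2
  E: √((73)² + (-25)²) = √(5329.000 + 625.000) = 77.2
  → nearest: B (14.8)
Q2 at (21, -13):
  A: √((12)² + (-44)²) = √(144.000 + 1936.000) = 45.6
  B: √((-62)² + (21)²) = √(3844.000 + 441.000) = 65.5
  C: √((-7)² + (-7)²) = √(49.000 + 49.000) = 9.9
  D: √((-71)² + (-18)²) = √(5041.000 + 324.000) = 73.2
  E: √((-2)² + (-11)²) = √(4.000 + 121.000) = 11.2
  → nearest: C (9.9)
Q3 at (-20, -49):
  A: √((53)² + (-8)²) = √(2809.000 + 64.000) = 53.6
  B: √((-21)² + (57)²) = √(441.000 + 3249.000) = 60.7
  C: √((34)² + (29)²) = √(1156.000 + 841.000) = 44.7
  D: √((-30)² + (18)²) = √(900.000 + 324.000) = 35.0
  E: √((39)² + (25)²) = √(1521.000 + 625.000) = 46.3
  → nearest: D (35.0)
Q4 at (-26, -12):
  A: √((59)² + (-45)²) = √(3481.000 + 2025.000) = 74.2
  B: √((-15)² + (20)²) = √(225.000 + 400.000) = 25.0
  C: √((40)² + (-8)²) = √(1600.000 + 64.000) = 40.8
  D: √((-24)² + (-19)²) = √(576.000 + 361.000) = 30.6
  E: √((45)² + (-12)²) = √(2025.000 + 144.000) = 46.6
  → nearest: B (25.0)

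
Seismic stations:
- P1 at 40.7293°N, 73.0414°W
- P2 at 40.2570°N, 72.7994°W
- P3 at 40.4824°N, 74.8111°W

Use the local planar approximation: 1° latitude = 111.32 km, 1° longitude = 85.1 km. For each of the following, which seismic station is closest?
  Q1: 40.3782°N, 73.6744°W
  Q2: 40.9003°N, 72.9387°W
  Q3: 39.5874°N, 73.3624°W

Q1 at 40.3782°N, 73.6744°W:
  P1: √((0.3511·111.32)² + (0.6330·85.1)²) = √(1527.594388 + 2901.793745) = 66.5536 km
  P2: √((-0.1212·111.32)² + (0.8750·85.1)²) = √(182.033632 + 5544.663906) = 75.6749 km
  P3: √((0.1042·111.32)² + (-1.1367·85.1)²) = √(134.549421 + 9357.306178) = 97.4262 km
  → nearest: P1 (66.5536 km)
Q2 at 40.9003°N, 72.9387°W:
  P1: √((-0.1710·111.32)² + (-0.1027·85.1)²) = √(362.358636 + 76.383580) = 20.9462 km
  P2: √((-0.6433·111.32)² + (0.1393·85.1)²) = √(5128.300887 + 140.527511) = 72.5867 km
  P3: √((-0.4179·111.32)² + (-1.8724·85.1)²) = √(2164.168830 + 25389.630765) = 165.9934 km
  → nearest: P1 (20.9462 km)
Q3 at 39.5874°N, 73.3624°W:
  P1: √((1.1419·111.32)² + (0.3210·85.1)²) = √(16158.555760 + 746.223952) = 130.0184 km
  P2: √((0.6696·111.32)² + (0.5630·85.1)²) = √(5556.192518 + 2295.492668) = 88.6097 km
  P3: √((0.8950·111.32)² + (-1.4487·85.1)²) = √(9926.415866 + 15199.035886) = 158.5101 km
  → nearest: P2 (88.6097 km)

Q1→P1; Q2→P1; Q3→P2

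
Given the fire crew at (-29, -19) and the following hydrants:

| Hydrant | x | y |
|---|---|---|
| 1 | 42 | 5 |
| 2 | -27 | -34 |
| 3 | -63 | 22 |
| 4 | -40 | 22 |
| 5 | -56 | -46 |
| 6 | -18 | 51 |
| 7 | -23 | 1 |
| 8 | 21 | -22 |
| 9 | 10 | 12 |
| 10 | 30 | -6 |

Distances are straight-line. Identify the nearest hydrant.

Distances from (-29, -19):
1: 74.9
2: 15.1
3: 53.3
4: 42.4
5: 38.2
6: 70.9
7: 20.9
8: 50.1
9: 49.8
10: 60.4
Minimum: 2 at 15.1.

2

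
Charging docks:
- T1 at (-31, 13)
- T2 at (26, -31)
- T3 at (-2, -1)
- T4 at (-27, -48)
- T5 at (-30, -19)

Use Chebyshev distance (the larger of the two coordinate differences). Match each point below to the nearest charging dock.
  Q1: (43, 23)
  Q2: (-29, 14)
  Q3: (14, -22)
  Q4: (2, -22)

Q1→T3; Q2→T1; Q3→T2; Q4→T3

Q1 at (43, 23):
  T1: max(|-74|, |-10|) = 74
  T2: max(|-17|, |-54|) = 54
  T3: max(|-45|, |-24|) = 45
  T4: max(|-70|, |-71|) = 71
  T5: max(|-73|, |-42|) = 73
  → nearest: T3 (45)
Q2 at (-29, 14):
  T1: max(|-2|, |-1|) = 2
  T2: max(|55|, |-45|) = 55
  T3: max(|27|, |-15|) = 27
  T4: max(|2|, |-62|) = 62
  T5: max(|-1|, |-33|) = 33
  → nearest: T1 (2)
Q3 at (14, -22):
  T1: max(|-45|, |35|) = 45
  T2: max(|12|, |-9|) = 12
  T3: max(|-16|, |21|) = 21
  T4: max(|-41|, |-26|) = 41
  T5: max(|-44|, |3|) = 44
  → nearest: T2 (12)
Q4 at (2, -22):
  T1: max(|-33|, |35|) = 35
  T2: max(|24|, |-9|) = 24
  T3: max(|-4|, |21|) = 21
  T4: max(|-29|, |-26|) = 29
  T5: max(|-32|, |3|) = 32
  → nearest: T3 (21)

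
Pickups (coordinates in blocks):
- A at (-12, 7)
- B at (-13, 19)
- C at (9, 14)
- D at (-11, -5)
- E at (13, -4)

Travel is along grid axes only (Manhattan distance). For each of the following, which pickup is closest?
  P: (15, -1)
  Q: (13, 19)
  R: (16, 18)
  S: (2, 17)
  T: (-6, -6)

P→E; Q→C; R→C; S→C; T→D

P at (15, -1):
  A: |-27| + |8| = 27 + 8 = 35 blocks
  B: |-28| + |20| = 28 + 20 = 48 blocks
  C: |-6| + |15| = 6 + 15 = 21 blocks
  D: |-26| + |-4| = 26 + 4 = 30 blocks
  E: |-2| + |-3| = 2 + 3 = 5 blocks
  → nearest: E (5 blocks)
Q at (13, 19):
  A: |-25| + |-12| = 25 + 12 = 37 blocks
  B: |-26| + |0| = 26 + 0 = 26 blocks
  C: |-4| + |-5| = 4 + 5 = 9 blocks
  D: |-24| + |-24| = 24 + 24 = 48 blocks
  E: |0| + |-23| = 0 + 23 = 23 blocks
  → nearest: C (9 blocks)
R at (16, 18):
  A: |-28| + |-11| = 28 + 11 = 39 blocks
  B: |-29| + |1| = 29 + 1 = 30 blocks
  C: |-7| + |-4| = 7 + 4 = 11 blocks
  D: |-27| + |-23| = 27 + 23 = 50 blocks
  E: |-3| + |-22| = 3 + 22 = 25 blocks
  → nearest: C (11 blocks)
S at (2, 17):
  A: |-14| + |-10| = 14 + 10 = 24 blocks
  B: |-15| + |2| = 15 + 2 = 17 blocks
  C: |7| + |-3| = 7 + 3 = 10 blocks
  D: |-13| + |-22| = 13 + 22 = 35 blocks
  E: |11| + |-21| = 11 + 21 = 32 blocks
  → nearest: C (10 blocks)
T at (-6, -6):
  A: |-6| + |13| = 6 + 13 = 19 blocks
  B: |-7| + |25| = 7 + 25 = 32 blocks
  C: |15| + |20| = 15 + 20 = 35 blocks
  D: |-5| + |1| = 5 + 1 = 6 blocks
  E: |19| + |2| = 19 + 2 = 21 blocks
  → nearest: D (6 blocks)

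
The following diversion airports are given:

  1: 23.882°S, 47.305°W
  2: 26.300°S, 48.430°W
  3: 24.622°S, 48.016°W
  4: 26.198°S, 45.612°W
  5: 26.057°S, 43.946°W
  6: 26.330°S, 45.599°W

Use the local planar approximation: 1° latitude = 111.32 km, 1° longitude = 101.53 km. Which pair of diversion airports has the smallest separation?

4 and 6

Pairwise distances:
1–2: 292.404 km
1–3: 109.531 km
1–4: 309.864 km
1–5: 418.247 km
1–6: 322.900 km
2–3: 191.466 km
2–4: 286.337 km
2–5: 456.063 km
2–6: 287.451 km
3–4: 300.588 km
3–5: 443.029 km
3–6: 310.437 km
4–5: 169.876 km
4–6: 14.753 km
5–6: 170.558 km
Closest pair: 4–6 at 14.753 km.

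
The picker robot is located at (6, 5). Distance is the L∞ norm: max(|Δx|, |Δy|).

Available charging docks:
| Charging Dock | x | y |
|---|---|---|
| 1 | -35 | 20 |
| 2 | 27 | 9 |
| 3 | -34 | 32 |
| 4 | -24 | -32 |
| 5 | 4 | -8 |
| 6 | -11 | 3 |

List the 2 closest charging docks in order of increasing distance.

5, 6

Distances from (6, 5):
1: max(|-41|, |15|) = 41
2: max(|21|, |4|) = 21
3: max(|-40|, |27|) = 40
4: max(|-30|, |-37|) = 37
5: max(|-2|, |-13|) = 13
6: max(|-17|, |-2|) = 17
Sorted: 5 (13) < 6 (17) < 2 (21) < 4 (37) < …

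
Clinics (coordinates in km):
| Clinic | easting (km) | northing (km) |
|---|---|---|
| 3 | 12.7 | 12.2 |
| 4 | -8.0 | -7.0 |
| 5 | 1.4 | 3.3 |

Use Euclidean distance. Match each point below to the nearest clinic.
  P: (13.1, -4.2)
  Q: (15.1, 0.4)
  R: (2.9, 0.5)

P at (13.1, -4.2):
  3: √((-0.4)² + (16.4)²) = √(0.160 + 268.960) = 16.4 km
  4: √((-21.1)² + (-2.8)²) = √(445.210 + 7.840) = 21.3 km
  5: √((-11.7)² + (7.5)²) = √(136.890 + 56.250) = 13.9 km
  → nearest: 5 (13.9 km)
Q at (15.1, 0.4):
  3: √((-2.4)² + (11.8)²) = √(5.760 + 139.240) = 12.0 km
  4: √((-23.1)² + (-7.4)²) = √(533.610 + 54.760) = 24.3 km
  5: √((-13.7)² + (2.9)²) = √(187.690 + 8.410) = 14.0 km
  → nearest: 3 (12.0 km)
R at (2.9, 0.5):
  3: √((9.8)² + (11.7)²) = √(96.040 + 136.890) = 15.3 km
  4: √((-10.9)² + (-7.5)²) = √(118.810 + 56.250) = 13.2 km
  5: √((-1.5)² + (2.8)²) = √(2.250 + 7.840) = 3.2 km
  → nearest: 5 (3.2 km)

P→5; Q→3; R→5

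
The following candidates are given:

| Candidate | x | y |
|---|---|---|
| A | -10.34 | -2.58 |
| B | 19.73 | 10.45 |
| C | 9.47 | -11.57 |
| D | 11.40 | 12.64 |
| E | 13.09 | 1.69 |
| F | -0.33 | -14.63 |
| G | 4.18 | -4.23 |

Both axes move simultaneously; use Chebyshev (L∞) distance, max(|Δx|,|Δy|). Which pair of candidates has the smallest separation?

Pairwise distances:
A–B: 30.07
A–C: 19.81
A–D: 21.74
A–E: 23.43
A–F: 12.05
A–G: 14.52
B–C: 22.02
B–D: 8.33
B–E: 8.76
B–F: 25.08
B–G: 15.55
C–D: 24.21
C–E: 13.26
C–F: 9.80
C–G: 7.34
D–E: 10.95
D–F: 27.27
D–G: 16.87
E–F: 16.32
E–G: 8.91
F–G: 10.40
Closest pair: C–G at 7.34.

C and G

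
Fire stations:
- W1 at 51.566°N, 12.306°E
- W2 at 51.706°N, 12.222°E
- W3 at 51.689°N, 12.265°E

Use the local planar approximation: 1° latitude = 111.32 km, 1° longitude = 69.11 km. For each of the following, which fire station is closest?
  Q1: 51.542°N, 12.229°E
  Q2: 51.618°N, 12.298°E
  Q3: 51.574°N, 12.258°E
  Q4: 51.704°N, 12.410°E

Q1 at 51.542°N, 12.229°E:
  W1: 5.954 km
  W2: 18.263 km
  W3: 16.552 km
  → nearest: W1 (5.954 km)
Q2 at 51.618°N, 12.298°E:
  W1: 5.815 km
  W2: 11.115 km
  W3: 8.226 km
  → nearest: W1 (5.815 km)
Q3 at 51.574°N, 12.258°E:
  W1: 3.435 km
  W2: 14.903 km
  W3: 12.811 km
  → nearest: W1 (3.435 km)
Q4 at 51.704°N, 12.410°E:
  W1: 16.960 km
  W2: 12.995 km
  W3: 10.159 km
  → nearest: W3 (10.159 km)

Q1→W1; Q2→W1; Q3→W1; Q4→W3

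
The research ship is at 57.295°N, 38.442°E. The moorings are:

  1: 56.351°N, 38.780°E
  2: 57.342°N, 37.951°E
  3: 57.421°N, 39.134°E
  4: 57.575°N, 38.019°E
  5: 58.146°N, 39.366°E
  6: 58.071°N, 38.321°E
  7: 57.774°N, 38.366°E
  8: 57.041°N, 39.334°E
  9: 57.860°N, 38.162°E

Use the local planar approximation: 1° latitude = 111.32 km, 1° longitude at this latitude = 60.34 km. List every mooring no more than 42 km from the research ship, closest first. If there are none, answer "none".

Distances from 57.295°N, 38.442°E:
1: 107.047 km
2: 30.085 km
3: 44.048 km
4: 40.287 km
5: 109.922 km
6: 86.692 km
7: 53.519 km
8: 60.798 km
9: 65.125 km
Threshold 42 km: 2 (30.085 km), 4 (40.287 km) are within range.

2, 4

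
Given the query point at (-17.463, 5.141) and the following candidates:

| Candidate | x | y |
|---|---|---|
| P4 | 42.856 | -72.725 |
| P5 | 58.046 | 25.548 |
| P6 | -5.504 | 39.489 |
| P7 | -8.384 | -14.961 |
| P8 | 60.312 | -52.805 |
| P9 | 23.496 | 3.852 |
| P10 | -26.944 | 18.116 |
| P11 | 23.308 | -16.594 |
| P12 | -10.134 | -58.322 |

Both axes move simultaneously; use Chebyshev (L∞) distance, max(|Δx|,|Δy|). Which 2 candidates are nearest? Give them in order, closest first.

P10, P7

Distances from (-17.463, 5.141):
P4: max(|60.319|, |-77.866|) = 77.866
P5: max(|75.509|, |20.407|) = 75.509
P6: max(|11.959|, |34.348|) = 34.348
P7: max(|9.079|, |-20.102|) = 20.102
P8: max(|77.775|, |-57.946|) = 77.775
P9: max(|40.959|, |-1.289|) = 40.959
P10: max(|-9.481|, |12.975|) = 12.975
P11: max(|40.771|, |-21.735|) = 40.771
P12: max(|7.329|, |-63.463|) = 63.463
Sorted: P10 (12.975) < P7 (20.102) < P6 (34.348) < P11 (40.771) < …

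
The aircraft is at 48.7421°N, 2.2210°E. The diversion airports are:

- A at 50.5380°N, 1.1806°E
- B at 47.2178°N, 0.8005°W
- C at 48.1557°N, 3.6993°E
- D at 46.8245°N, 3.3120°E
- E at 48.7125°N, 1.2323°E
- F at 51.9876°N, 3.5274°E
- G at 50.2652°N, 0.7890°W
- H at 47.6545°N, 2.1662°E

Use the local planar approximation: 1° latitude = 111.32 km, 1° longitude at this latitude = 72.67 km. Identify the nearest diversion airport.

E

Distances from 48.7421°N, 2.2210°E:
A: 213.7384 km
B: 277.4979 km
C: 125.7061 km
D: 227.7148 km
E: 71.9243 km
F: 373.5541 km
G: 276.7552 km
H: 121.1371 km
Minimum: E at 71.9243 km.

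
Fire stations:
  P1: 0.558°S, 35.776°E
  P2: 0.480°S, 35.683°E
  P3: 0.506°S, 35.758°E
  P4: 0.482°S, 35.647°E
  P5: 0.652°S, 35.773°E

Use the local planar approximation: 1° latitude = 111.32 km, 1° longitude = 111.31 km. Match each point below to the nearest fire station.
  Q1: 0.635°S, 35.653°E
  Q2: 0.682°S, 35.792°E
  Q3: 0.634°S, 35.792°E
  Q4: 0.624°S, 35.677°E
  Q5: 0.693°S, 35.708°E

Q1→P5; Q2→P5; Q3→P5; Q4→P5; Q5→P5

Q1 at 0.635°S, 35.653°E:
  P1: 16.153 km
  P2: 17.575 km
  P3: 18.515 km
  P4: 17.045 km
  P5: 13.491 km
  → nearest: P5 (13.491 km)
Q2 at 0.682°S, 35.792°E:
  P1: 13.918 km
  P2: 25.551 km
  P3: 19.954 km
  P4: 27.499 km
  P5: 3.953 km
  → nearest: P5 (3.953 km)
Q3 at 0.634°S, 35.792°E:
  P1: 8.646 km
  P2: 21.002 km
  P3: 14.743 km
  P4: 23.384 km
  P5: 2.913 km
  → nearest: P5 (2.913 km)
Q4 at 0.624°S, 35.677°E:
  P1: 13.244 km
  P2: 16.044 km
  P3: 15.932 km
  P4: 16.156 km
  P5: 11.131 km
  → nearest: P5 (11.131 km)
Q5 at 0.693°S, 35.708°E:
  P1: 16.827 km
  P2: 23.874 km
  P3: 21.548 km
  P4: 24.450 km
  P5: 8.554 km
  → nearest: P5 (8.554 km)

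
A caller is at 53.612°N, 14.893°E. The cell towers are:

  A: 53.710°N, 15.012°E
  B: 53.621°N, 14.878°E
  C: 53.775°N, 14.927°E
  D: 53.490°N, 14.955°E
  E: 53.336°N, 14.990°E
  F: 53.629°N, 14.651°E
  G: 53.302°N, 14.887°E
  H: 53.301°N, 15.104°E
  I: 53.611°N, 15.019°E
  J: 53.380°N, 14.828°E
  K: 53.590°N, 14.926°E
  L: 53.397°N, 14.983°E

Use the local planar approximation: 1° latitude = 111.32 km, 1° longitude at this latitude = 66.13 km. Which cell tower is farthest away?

H

Distances from 53.612°N, 14.893°E:
A: √((0.098·111.32)² + (0.119·66.13)²) = √(119.01414 + 61.92856) = 13.451 km
B: √((0.009·111.32)² + (-0.015·66.13)²) = √(1.00376 + 0.98396) = 1.410 km
C: √((0.163·111.32)² + (0.034·66.13)²) = √(329.24683 + 5.05539) = 18.284 km
D: √((-0.122·111.32)² + (0.062·66.13)²) = √(184.44465 + 16.81049) = 14.186 km
E: √((-0.276·111.32)² + (0.097·66.13)²) = √(943.98384 + 41.14722) = 31.387 km
F: √((0.017·111.32)² + (-0.242·66.13)²) = √(3.58133 + 256.11073) = 16.115 km
G: √((-0.310·111.32)² + (-0.006·66.13)²) = √(1190.88488 + 0.15743) = 34.511 km
H: √((-0.311·111.32)² + (0.211·66.13)²) = √(1198.58041 + 194.69821) = 37.327 km
I: √((-0.001·111.32)² + (0.126·66.13)²) = √(0.01239 + 69.42856) = 8.333 km
J: √((-0.232·111.32)² + (-0.065·66.13)²) = √(666.99467 + 18.47667) = 26.182 km
K: √((-0.022·111.32)² + (0.033·66.13)²) = √(5.99780 + 4.76239) = 3.280 km
L: √((-0.215·111.32)² + (0.090·66.13)²) = √(572.82678 + 35.42273) = 24.663 km
Maximum: H at 37.327 km.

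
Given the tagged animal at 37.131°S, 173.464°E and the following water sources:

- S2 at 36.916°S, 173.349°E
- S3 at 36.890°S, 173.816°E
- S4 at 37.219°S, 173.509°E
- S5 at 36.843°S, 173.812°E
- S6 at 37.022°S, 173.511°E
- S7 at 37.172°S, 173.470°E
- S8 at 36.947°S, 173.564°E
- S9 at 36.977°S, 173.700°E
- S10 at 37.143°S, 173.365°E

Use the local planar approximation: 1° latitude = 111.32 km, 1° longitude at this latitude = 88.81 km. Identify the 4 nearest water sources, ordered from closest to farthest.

S7, S10, S4, S6

Distances from 37.131°S, 173.464°E:
S2: 26.022 km
S3: 41.195 km
S4: 10.580 km
S5: 44.531 km
S6: 12.832 km
S7: 4.595 km
S8: 22.325 km
S9: 27.077 km
S10: 8.893 km
Sorted: S7 (4.595 km) < S10 (8.893 km) < S4 (10.580 km) < S6 (12.832 km) < S8 (22.325 km) < S2 (26.022 km) < …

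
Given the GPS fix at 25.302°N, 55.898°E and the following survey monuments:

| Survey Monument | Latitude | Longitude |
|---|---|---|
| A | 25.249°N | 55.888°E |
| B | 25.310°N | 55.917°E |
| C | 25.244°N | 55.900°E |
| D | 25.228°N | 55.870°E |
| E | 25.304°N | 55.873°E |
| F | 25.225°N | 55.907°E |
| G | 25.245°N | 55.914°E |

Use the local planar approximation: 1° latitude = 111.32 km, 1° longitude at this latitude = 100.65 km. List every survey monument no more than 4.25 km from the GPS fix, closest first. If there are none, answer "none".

B, E

Distances from 25.302°N, 55.898°E:
A: √((-0.053·111.32)² + (-0.010·100.65)²) = √(34.80953 + 1.01304) = 5.985 km
B: √((0.008·111.32)² + (0.019·100.65)²) = √(0.79310 + 3.65708) = 2.110 km
C: √((-0.058·111.32)² + (0.002·100.65)²) = √(41.68717 + 0.04052) = 6.460 km
D: √((-0.074·111.32)² + (-0.028·100.65)²) = √(67.85937 + 7.94225) = 8.706 km
E: √((0.002·111.32)² + (-0.025·100.65)²) = √(0.04957 + 6.33151) = 2.526 km
F: √((-0.077·111.32)² + (0.009·100.65)²) = √(73.47301 + 0.82056) = 8.619 km
G: √((-0.057·111.32)² + (0.016·100.65)²) = √(40.26207 + 2.59339) = 6.546 km
Threshold 4.25 km: B (2.110 km), E (2.526 km) are within range.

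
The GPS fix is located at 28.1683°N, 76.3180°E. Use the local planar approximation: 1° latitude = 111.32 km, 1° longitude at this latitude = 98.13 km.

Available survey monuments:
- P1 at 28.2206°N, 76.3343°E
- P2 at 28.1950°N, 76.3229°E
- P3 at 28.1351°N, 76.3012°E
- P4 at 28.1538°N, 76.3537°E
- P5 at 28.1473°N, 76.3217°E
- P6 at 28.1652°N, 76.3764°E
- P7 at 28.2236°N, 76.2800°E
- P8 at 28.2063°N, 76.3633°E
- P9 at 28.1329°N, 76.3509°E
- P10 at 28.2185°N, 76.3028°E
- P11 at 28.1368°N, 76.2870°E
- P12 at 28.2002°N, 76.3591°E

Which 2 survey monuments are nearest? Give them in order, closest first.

Distances from 28.1683°N, 76.3180°E:
P1: √((0.0523·111.32)² + (0.0163·98.13)²) = √(33.896103 + 2.558461) = 6.0378 km
P2: √((0.0267·111.32)² + (0.0049·98.13)²) = √(8.834234 + 0.231204) = 3.0109 km
P3: √((-0.0332·111.32)² + (-0.0168·98.13)²) = √(13.659115 + 2.717829) = 4.0468 km
P4: √((-0.0145·111.32)² + (0.0357·98.13)²) = √(2.605448 + 12.272698) = 3.8572 km
P5: √((-0.0210·111.32)² + (0.0037·98.13)²) = √(5.464935 + 0.131828) = 2.3657 km
P6: √((-0.0031·111.32)² + (0.0584·98.13)²) = √(0.119088 + 32.841977) = 5.7412 km
P7: √((0.0553·111.32)² + (-0.0380·98.13)²) = √(37.896287 + 13.904994) = 7.1973 km
P8: √((0.0380·111.32)² + (0.0453·98.13)²) = √(17.894254 + 19.760594) = 6.1364 km
P9: √((-0.0354·111.32)² + (0.0329·98.13)²) = √(15.529337 + 10.423064) = 5.0943 km
P10: √((0.0502·111.32)² + (-0.0152·98.13)²) = √(31.228695 + 2.224799) = 5.7839 km
P11: √((-0.0315·111.32)² + (-0.0310·98.13)²) = √(12.296103 + 9.253947) = 4.6422 km
P12: √((0.0319·111.32)² + (0.0411·98.13)²) = √(12.610368 + 16.266242) = 5.3737 km
Sorted: P5 (2.3657 km) < P2 (3.0109 km) < P4 (3.8572 km) < P3 (4.0468 km) < …

P5, P2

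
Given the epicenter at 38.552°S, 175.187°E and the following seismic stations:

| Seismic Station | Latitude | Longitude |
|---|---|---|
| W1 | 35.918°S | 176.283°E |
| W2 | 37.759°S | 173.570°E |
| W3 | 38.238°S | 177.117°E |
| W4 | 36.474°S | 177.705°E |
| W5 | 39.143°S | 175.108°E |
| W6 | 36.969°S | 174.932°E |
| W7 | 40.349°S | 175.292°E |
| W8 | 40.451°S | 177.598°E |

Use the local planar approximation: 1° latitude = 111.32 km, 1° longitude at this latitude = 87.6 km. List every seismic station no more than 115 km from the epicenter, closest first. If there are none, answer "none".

W5

Distances from 38.552°S, 175.187°E:
W1: 308.535 km
W2: 166.905 km
W3: 172.644 km
W4: 319.632 km
W5: 66.153 km
W6: 177.630 km
W7: 200.253 km
W8: 298.824 km
Threshold 115 km: W5 (66.153 km) is within range.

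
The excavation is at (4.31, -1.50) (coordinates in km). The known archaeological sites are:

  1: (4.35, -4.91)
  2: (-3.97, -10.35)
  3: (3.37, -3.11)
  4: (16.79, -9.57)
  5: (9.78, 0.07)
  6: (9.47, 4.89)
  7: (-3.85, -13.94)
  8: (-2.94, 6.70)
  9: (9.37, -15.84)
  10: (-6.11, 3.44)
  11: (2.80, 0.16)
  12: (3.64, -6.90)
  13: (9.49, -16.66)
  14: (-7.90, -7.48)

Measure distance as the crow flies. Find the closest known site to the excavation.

3

Distances from (4.31, -1.50):
1: 3.41 km
2: 12.12 km
3: 1.86 km
4: 14.86 km
5: 5.69 km
6: 8.21 km
7: 14.88 km
8: 10.95 km
9: 15.21 km
10: 11.53 km
11: 2.24 km
12: 5.44 km
13: 16.02 km
14: 13.60 km
Minimum: 3 at 1.86 km.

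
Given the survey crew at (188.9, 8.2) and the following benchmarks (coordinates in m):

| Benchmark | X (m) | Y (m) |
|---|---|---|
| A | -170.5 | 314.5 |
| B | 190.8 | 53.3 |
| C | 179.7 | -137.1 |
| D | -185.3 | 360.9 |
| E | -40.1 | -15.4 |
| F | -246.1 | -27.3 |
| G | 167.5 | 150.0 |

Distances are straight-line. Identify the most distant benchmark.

D

Distances from (188.9, 8.2):
A: 472.2 m
B: 45.1 m
C: 145.6 m
D: 514.2 m
E: 230.2 m
F: 436.4 m
G: 143.4 m
Maximum: D at 514.2 m.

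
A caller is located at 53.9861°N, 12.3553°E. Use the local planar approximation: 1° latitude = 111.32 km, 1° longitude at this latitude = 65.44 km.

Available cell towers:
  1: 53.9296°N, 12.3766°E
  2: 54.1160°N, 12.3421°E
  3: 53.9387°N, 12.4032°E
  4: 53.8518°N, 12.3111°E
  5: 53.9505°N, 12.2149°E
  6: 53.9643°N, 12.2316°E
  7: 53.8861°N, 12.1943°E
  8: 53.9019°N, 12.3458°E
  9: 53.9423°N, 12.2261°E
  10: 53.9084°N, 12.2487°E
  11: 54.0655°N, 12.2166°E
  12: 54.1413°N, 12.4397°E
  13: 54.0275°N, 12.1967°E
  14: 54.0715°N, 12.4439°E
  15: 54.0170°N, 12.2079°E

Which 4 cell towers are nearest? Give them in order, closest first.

3, 1, 6, 8

Distances from 53.9861°N, 12.3553°E:
1: 6.4422 km
2: 14.4862 km
3: 6.1374 km
4: 15.2275 km
5: 10.0060 km
6: 8.4509 km
7: 15.3273 km
8: 9.3937 km
9: 9.7600 km
10: 11.1121 km
11: 12.6692 km
12: 18.1382 km
13: 11.3560 km
14: 11.1353 km
15: 10.2408 km
Sorted: 3 (6.1374 km) < 1 (6.4422 km) < 6 (8.4509 km) < 8 (9.3937 km) < 9 (9.7600 km) < 5 (10.0060 km) < …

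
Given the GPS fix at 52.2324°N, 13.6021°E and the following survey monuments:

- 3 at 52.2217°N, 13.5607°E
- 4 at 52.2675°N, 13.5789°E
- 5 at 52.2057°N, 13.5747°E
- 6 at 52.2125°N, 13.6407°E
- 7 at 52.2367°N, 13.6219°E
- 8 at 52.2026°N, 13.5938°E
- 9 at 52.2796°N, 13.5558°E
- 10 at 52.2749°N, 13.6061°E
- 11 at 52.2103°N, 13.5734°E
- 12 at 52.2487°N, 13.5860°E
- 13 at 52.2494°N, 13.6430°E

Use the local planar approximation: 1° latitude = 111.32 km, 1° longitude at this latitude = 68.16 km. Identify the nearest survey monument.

Distances from 52.2324°N, 13.6021°E:
3: 3.0629 km
4: 4.2152 km
5: 3.5103 km
6: 3.4394 km
7: 1.4319 km
8: 3.3652 km
9: 6.1292 km
10: 4.7389 km
11: 3.1431 km
12: 2.1205 km
13: 3.3694 km
Minimum: 7 at 1.4319 km.

7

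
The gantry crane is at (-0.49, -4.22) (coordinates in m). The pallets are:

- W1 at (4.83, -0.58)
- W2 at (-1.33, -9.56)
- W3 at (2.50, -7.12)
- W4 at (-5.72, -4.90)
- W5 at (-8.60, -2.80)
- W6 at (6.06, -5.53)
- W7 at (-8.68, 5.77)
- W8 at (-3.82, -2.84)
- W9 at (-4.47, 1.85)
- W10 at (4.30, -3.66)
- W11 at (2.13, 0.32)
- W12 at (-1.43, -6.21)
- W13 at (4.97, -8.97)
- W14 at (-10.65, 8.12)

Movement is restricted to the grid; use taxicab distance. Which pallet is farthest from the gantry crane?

Distances from (-0.49, -4.22):
W1: |5.32| + |3.64| = 5.32 + 3.64 = 8.96 m
W2: |-0.84| + |-5.34| = 0.84 + 5.34 = 6.18 m
W3: |2.99| + |-2.90| = 2.99 + 2.90 = 5.89 m
W4: |-5.23| + |-0.68| = 5.23 + 0.68 = 5.91 m
W5: |-8.11| + |1.42| = 8.11 + 1.42 = 9.53 m
W6: |6.55| + |-1.31| = 6.55 + 1.31 = 7.86 m
W7: |-8.19| + |9.99| = 8.19 + 9.99 = 18.18 m
W8: |-3.33| + |1.38| = 3.33 + 1.38 = 4.71 m
W9: |-3.98| + |6.07| = 3.98 + 6.07 = 10.05 m
W10: |4.79| + |0.56| = 4.79 + 0.56 = 5.35 m
W11: |2.62| + |4.54| = 2.62 + 4.54 = 7.16 m
W12: |-0.94| + |-1.99| = 0.94 + 1.99 = 2.93 m
W13: |5.46| + |-4.75| = 5.46 + 4.75 = 10.21 m
W14: |-10.16| + |12.34| = 10.16 + 12.34 = 22.50 m
Maximum: W14 at 22.50 m.

W14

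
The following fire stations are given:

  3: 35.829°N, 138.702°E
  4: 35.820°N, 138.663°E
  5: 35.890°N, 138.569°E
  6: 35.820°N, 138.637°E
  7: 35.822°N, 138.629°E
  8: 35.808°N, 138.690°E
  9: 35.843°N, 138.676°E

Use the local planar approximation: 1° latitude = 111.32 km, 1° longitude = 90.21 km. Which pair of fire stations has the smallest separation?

6 and 7

Pairwise distances:
3–4: √((-0.009·111.32)² + (-0.039·90.21)²) = √(1.003764 + 12.377661) = 3.6581 km
3–5: √((0.061·111.32)² + (-0.133·90.21)²) = √(46.111162 + 143.950324) = 13.7863 km
3–6: √((-0.009·111.32)² + (-0.065·90.21)²) = √(1.003764 + 34.382391) = 5.9486 km
3–7: √((-0.007·111.32)² + (-0.073·90.21)²) = √(0.607215 + 43.366571) = 6.6313 km
3–8: √((-0.021·111.32)² + (-0.012·90.21)²) = √(5.464935 + 1.171850) = 2.5762 km
3–9: √((0.014·111.32)² + (-0.026·90.21)²) = √(2.428860 + 5.501183) = 2.8160 km
4–5: √((0.070·111.32)² + (-0.094·90.21)²) = √(60.721498 + 71.905990) = 11.5164 km
4–6: √((0.000·111.32)² + (-0.026·90.21)²) = √(0.000000 + 5.501183) = 2.3455 km
4–7: √((0.002·111.32)² + (-0.034·90.21)²) = √(0.049569 + 9.407348) = 3.0752 km
4–8: √((-0.012·111.32)² + (0.027·90.21)²) = √(1.784469 + 5.932488) = 2.7779 km
4–9: √((0.023·111.32)² + (0.013·90.21)²) = √(6.555443 + 1.375296) = 2.8162 km
5–6: √((-0.070·111.32)² + (0.068·90.21)²) = √(60.721498 + 37.629391) = 9.9172 km
5–7: √((-0.068·111.32)² + (0.060·90.21)²) = √(57.301266 + 29.296239) = 9.3058 km
5–8: √((-0.082·111.32)² + (0.121·90.21)²) = √(83.324765 + 119.146175) = 14.2292 km
5–9: √((-0.047·111.32)² + (0.107·90.21)²) = √(27.374243 + 93.170177) = 10.9793 km
6–7: √((0.002·111.32)² + (-0.008·90.21)²) = √(0.049569 + 0.520822) = 0.7552 km
6–8: √((-0.012·111.32)² + (0.053·90.21)²) = √(1.784469 + 22.859204) = 4.9642 km
6–9: √((0.023·111.32)² + (0.039·90.21)²) = √(6.555443 + 12.377661) = 4.3512 km
7–8: √((-0.014·111.32)² + (0.061·90.21)²) = √(2.428860 + 30.280918) = 5.7192 km
7–9: √((0.021·111.32)² + (0.047·90.21)²) = √(5.464935 + 17.976498) = 4.8416 km
8–9: √((0.035·111.32)² + (-0.014·90.21)²) = √(15.180374 + 1.595017) = 4.0958 km
Closest pair: 6–7 at 0.7552 km.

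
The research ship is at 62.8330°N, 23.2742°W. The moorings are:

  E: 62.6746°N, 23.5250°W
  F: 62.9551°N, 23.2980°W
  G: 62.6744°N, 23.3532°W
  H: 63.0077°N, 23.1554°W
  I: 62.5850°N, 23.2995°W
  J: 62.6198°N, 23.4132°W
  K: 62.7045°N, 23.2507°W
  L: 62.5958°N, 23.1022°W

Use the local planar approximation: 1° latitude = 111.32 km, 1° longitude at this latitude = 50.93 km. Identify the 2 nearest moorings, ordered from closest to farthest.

F, K

Distances from 62.8330°N, 23.2742°W:
E: √((-0.1584·111.32)² + (-0.2508·50.93)²) = √(310.925792 + 163.155762) = 21.7734 km
F: √((0.1221·111.32)² + (-0.0238·50.93)²) = √(184.747140 + 1.469269) = 13.6461 km
G: √((-0.1586·111.32)² + (-0.0790·50.93)²) = √(311.711454 + 16.188311) = 18.1080 km
H: √((0.1747·111.32)² + (0.1188·50.93)²) = √(378.209301 + 36.608357) = 20.3671 km
I: √((-0.2480·111.32)² + (-0.0253·50.93)²) = √(762.166326 + 1.660307) = 27.6374 km
J: √((-0.2132·111.32)² + (-0.1390·50.93)²) = √(563.275415 + 50.116064) = 24.7667 km
K: √((-0.1285·111.32)² + (0.0235·50.93)²) = √(204.622153 + 1.432462) = 14.3546 km
L: √((-0.2372·111.32)² + (0.1720·50.93)²) = √(697.229517 + 76.736899) = 27.8203 km
Sorted: F (13.6461 km) < K (14.3546 km) < G (18.1080 km) < H (20.3671 km) < …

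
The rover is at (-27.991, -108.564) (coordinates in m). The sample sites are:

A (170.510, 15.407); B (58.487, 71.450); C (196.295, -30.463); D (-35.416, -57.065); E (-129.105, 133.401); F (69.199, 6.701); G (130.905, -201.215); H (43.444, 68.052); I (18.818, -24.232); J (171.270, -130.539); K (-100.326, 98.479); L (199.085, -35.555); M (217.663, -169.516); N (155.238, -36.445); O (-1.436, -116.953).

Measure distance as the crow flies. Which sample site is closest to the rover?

Distances from (-27.991, -108.564):
A: 234.033 m
B: 199.708 m
C: 237.495 m
D: 52.032 m
E: 262.242 m
F: 150.771 m
G: 183.935 m
H: 190.516 m
I: 96.452 m
J: 200.469 m
K: 219.315 m
L: 238.524 m
M: 253.103 m
N: 196.911 m
O: 27.849 m
Minimum: O at 27.849 m.

O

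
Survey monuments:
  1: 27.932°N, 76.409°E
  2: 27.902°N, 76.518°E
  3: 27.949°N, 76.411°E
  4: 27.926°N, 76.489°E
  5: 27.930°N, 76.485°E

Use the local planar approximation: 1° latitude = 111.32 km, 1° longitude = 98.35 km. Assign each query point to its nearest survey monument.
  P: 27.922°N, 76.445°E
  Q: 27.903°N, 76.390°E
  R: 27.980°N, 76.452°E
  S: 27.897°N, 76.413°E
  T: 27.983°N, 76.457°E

P→1; Q→1; R→3; S→1; T→3

P at 27.922°N, 76.445°E:
  1: 3.711 km
  2: 7.517 km
  3: 4.496 km
  4: 4.350 km
  5: 4.034 km
  → nearest: 1 (3.711 km)
Q at 27.903°N, 76.390°E:
  1: 3.730 km
  2: 12.589 km
  3: 5.522 km
  4: 10.068 km
  5: 9.815 km
  → nearest: 1 (3.730 km)
R at 27.980°N, 76.452°E:
  1: 6.814 km
  2: 10.841 km
  3: 5.307 km
  4: 7.027 km
  5: 6.443 km
  → nearest: 3 (5.307 km)
S at 27.897°N, 76.413°E:
  1: 3.916 km
  2: 10.342 km
  3: 5.792 km
  4: 8.142 km
  5: 7.977 km
  → nearest: 1 (3.916 km)
T at 27.983°N, 76.457°E:
  1: 7.384 km
  2: 10.830 km
  3: 5.899 km
  4: 7.083 km
  5: 6.511 km
  → nearest: 3 (5.899 km)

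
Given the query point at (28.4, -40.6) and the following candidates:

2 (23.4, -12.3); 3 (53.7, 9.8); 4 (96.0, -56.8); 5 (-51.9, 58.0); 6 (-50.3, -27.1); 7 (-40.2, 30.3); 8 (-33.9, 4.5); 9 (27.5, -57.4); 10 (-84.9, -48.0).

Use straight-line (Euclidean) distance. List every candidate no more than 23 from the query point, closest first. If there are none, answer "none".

Distances from (28.4, -40.6):
2: √((-5.0)² + (28.3)²) = √(25.000 + 800.890) = 28.7
3: √((25.3)² + (50.4)²) = √(640.090 + 2540.160) = 56.4
4: √((67.6)² + (-16.2)²) = √(4569.760 + 262.440) = 69.5
5: √((-80.3)² + (98.6)²) = √(6448.090 + 9721.960) = 127.2
6: √((-78.7)² + (13.5)²) = √(6193.690 + 182.250) = 79.8
7: √((-68.6)² + (70.9)²) = √(4705.960 + 5026.810) = 98.7
8: √((-62.3)² + (45.1)²) = √(3881.290 + 2034.010) = 76.9
9: √((-0.9)² + (-16.8)²) = √(0.810 + 282.240) = 16.8
10: √((-113.3)² + (-7.4)²) = √(12836.890 + 54.760) = 113.5
Threshold 23: 9 (16.8) is within range.

9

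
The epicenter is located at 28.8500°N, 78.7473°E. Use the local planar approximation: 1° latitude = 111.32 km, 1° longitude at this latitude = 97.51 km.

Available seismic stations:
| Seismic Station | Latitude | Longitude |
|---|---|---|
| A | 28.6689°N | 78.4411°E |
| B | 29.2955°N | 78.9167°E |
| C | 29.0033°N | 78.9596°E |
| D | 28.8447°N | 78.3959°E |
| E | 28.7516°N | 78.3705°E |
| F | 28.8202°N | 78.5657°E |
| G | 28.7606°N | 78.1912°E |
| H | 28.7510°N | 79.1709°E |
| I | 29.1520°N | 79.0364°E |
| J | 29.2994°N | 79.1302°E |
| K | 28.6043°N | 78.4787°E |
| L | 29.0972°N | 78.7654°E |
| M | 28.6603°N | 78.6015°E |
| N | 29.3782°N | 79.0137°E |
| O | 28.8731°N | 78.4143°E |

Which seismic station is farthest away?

N

Distances from 28.8500°N, 78.7473°E:
A: 36.0264 km
B: 52.2716 km
C: 26.8286 km
D: 34.2701 km
E: 38.3399 km
F: 18.0159 km
G: 55.1310 km
H: 42.7502 km
I: 43.8736 km
J: 62.4239 km
K: 37.8692 km
L: 27.5748 km
M: 25.4572 km
N: 64.2817 km
O: 32.5725 km
Maximum: N at 64.2817 km.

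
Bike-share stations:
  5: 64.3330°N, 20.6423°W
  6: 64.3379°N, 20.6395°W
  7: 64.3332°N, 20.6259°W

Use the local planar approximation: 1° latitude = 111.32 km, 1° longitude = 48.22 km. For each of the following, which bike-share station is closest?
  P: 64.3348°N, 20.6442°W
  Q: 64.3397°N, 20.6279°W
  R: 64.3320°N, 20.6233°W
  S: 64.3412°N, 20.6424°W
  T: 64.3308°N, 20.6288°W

P at 64.3348°N, 20.6442°W:
  5: √((-0.0018·111.32)² + (0.0019·48.22)²) = √(0.040151 + 0.008394) = 0.2203 km
  6: √((0.0031·111.32)² + (0.0047·48.22)²) = √(0.119088 + 0.051363) = 0.4129 km
  7: √((-0.0016·111.32)² + (0.0183·48.22)²) = √(0.031724 + 0.778676) = 0.9002 km
  → nearest: 5 (0.2203 km)
Q at 64.3397°N, 20.6279°W:
  5: √((-0.0067·111.32)² + (-0.0144·48.22)²) = √(0.556283 + 0.482147) = 1.0190 km
  6: √((-0.0018·111.32)² + (-0.0116·48.22)²) = √(0.040151 + 0.312875) = 0.5942 km
  7: √((-0.0065·111.32)² + (0.0020·48.22)²) = √(0.523568 + 0.009301) = 0.7300 km
  → nearest: 6 (0.5942 km)
R at 64.3320°N, 20.6233°W:
  5: √((0.0010·111.32)² + (-0.0190·48.22)²) = √(0.012392 + 0.839386) = 0.9229 km
  6: √((0.0059·111.32)² + (-0.0162·48.22)²) = √(0.431370 + 0.610217) = 1.0206 km
  7: √((0.0012·111.32)² + (-0.0026·48.22)²) = √(0.017845 + 0.015718) = 0.1832 km
  → nearest: 7 (0.1832 km)
S at 64.3412°N, 20.6424°W:
  5: √((-0.0082·111.32)² + (0.0001·48.22)²) = √(0.833248 + 0.000023) = 0.9128 km
  6: √((-0.0033·111.32)² + (0.0029·48.22)²) = √(0.134950 + 0.019555) = 0.3931 km
  7: √((-0.0080·111.32)² + (0.0165·48.22)²) = √(0.793097 + 0.633027) = 1.1942 km
  → nearest: 6 (0.3931 km)
T at 64.3308°N, 20.6288°W:
  5: √((0.0022·111.32)² + (-0.0135·48.22)²) = √(0.059978 + 0.423762) = 0.6955 km
  6: √((0.0071·111.32)² + (-0.0107·48.22)²) = √(0.624688 + 0.266209) = 0.9439 km
  7: √((0.0024·111.32)² + (0.0029·48.22)²) = √(0.071379 + 0.019555) = 0.3016 km
  → nearest: 7 (0.3016 km)

P→5; Q→6; R→7; S→6; T→7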